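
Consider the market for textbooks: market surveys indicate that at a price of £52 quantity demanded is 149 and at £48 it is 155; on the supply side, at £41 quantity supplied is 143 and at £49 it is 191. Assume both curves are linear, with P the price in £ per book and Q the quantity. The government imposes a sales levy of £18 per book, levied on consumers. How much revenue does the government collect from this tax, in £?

Tax revenue = £2509.2.

Demand slope: (155 − 149)/(48 − 52) = -1.5, so Qd = 227 − 1.5P.
Supply slope: (191 − 143)/(49 − 41) = 6, so Qs = 6P − 103.
Without the tax, 227 − 1.5P = 6P − 103 gives 7.5P = 330, so P* = £44 and Q* = 161.
With the tax collected from consumers, demand (in seller-price terms) shifts: Qd = 227 − 1.5(P + 18).
Solving gives Q = 139.4 with consumers paying £58.4 and suppliers receiving £40.4 (the £18 wedge).
Revenue = t · Q = 18 · 139.4 = £2509.2.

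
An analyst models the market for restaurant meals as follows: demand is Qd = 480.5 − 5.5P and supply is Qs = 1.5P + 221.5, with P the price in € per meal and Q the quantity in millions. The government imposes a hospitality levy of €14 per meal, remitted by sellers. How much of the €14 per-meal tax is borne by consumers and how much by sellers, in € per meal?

Without the tax, 480.5 − 5.5P = 1.5P + 221.5 gives 7P = 259, so P* = €37 and Q* = 277.
With the tax collected from sellers, supply shifts: Qs = 1.5(P − 14) + 221.5.
Solving gives Q = 260.5 with consumers paying €40 and sellers receiving €26 (the €14 wedge).
Burden on consumers: €3; on sellers: €11. (They sum to €14.)

Consumers bear €3 per meal; sellers bear €11 per meal.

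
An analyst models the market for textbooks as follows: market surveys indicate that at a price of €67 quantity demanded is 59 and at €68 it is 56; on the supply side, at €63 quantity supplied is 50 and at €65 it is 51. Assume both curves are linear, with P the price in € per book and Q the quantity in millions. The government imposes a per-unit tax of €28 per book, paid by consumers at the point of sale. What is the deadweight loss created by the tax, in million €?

Deadweight loss = €168 million.

Demand slope: (56 − 59)/(68 − 67) = -3, so Qd = 260 − 3P.
Supply slope: (51 − 50)/(65 − 63) = 0.5, so Qs = 0.5P + 18.5.
Before the tax: set 260 − 3P = 0.5P + 18.5 → P* = €69, Q* = 53.
With the tax collected from consumers, demand (in seller-price terms) shifts: Qd = 260 − 3(P + 28).
New equilibrium: consumers pay €73, producers receive €45, Q = 41. (Wedge: Pb − Ps = 28.)
Quantity falls by |ΔQ| = |53 − 41| = 12.
DWL = ½ · t · |ΔQ| = ½ · 28 · 12 = €168.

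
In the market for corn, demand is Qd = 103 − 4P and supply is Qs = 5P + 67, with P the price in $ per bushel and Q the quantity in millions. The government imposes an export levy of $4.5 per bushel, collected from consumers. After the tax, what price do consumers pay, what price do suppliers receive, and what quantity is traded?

Consumers pay $6.5; suppliers receive $2; quantity = 77.

Before the tax: set 103 − 4P = 5P + 67 → P* = $4, Q* = 87.
With the tax collected from consumers, demand (in seller-price terms) shifts: Qd = 103 − 4(P + 4.5).
New equilibrium: consumers pay $6.5, suppliers receive $2, Q = 77. (Wedge: Pb − Ps = 4.5.)
The less price-elastic side of the market bears the larger share of a per-unit tax.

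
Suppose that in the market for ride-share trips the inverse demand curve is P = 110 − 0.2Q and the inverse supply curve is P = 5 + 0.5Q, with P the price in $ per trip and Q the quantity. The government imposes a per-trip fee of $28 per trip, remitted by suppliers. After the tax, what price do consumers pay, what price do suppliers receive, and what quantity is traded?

Consumers pay $88; suppliers receive $60; quantity = 110.

Rewrite in direct form: Qd = 550 − 5P and Qs = 2P − 10.
Without the tax, 550 − 5P = 2P − 10 gives 7P = 560, so P* = $80 and Q* = 150.
With the tax collected from suppliers, supply shifts: Qs = 2(P − 28) − 10.
Solving gives Q = 110 with consumers paying $88 and suppliers receiving $60 (the $28 wedge).
The less price-elastic side of the market bears the larger share of a per-unit tax.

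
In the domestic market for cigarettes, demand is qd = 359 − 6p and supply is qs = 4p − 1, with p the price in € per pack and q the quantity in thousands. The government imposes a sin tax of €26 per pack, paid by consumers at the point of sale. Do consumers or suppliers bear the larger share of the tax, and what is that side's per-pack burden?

Before the tax: set 359 − 6p = 4p − 1 → p* = €36, q* = 143.
With the tax collected from consumers, demand (in seller-price terms) shifts: qd = 359 − 6(p + 26).
New equilibrium: consumers pay €46.4, suppliers receive €20.4, q = 80.6. (Wedge: pb − ps = 26.)
Per-pack burden: consumers €10.4, suppliers €15.6.
Suppliers take the larger share because supply is less price-elastic here (demand slope 6 vs supply slope 4).
The less price-elastic side of the market bears the larger share of a per-unit tax.

Suppliers bear the larger share: €15.6 per pack.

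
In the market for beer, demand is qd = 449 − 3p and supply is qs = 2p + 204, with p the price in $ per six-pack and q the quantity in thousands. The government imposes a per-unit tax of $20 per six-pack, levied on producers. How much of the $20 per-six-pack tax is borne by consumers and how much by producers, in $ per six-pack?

Before the tax: set 449 − 3p = 2p + 204 → p* = $49, q* = 302.
With the tax collected from producers, supply shifts: qs = 2(p − 20) + 204.
Solving gives q = 278 with consumers paying $57 and producers receiving $37 (the $20 wedge).
Burden on consumers: $8; on producers: $12. (They sum to $20.)
The less price-elastic side of the market bears the larger share of a per-unit tax.

Consumers bear $8 per six-pack; producers bear $12 per six-pack.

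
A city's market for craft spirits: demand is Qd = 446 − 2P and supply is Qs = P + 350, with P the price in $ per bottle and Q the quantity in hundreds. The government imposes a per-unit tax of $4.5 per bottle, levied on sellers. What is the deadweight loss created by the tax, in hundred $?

Before the tax: set 446 − 2P = P + 350 → P* = $32, Q* = 382.
With the tax collected from sellers, supply shifts: Qs = (P − 4.5) + 350.
Solving gives Q = 379 with buyers paying $33.5 and sellers receiving $29 (the $4.5 wedge).
Quantity falls by |ΔQ| = |382 − 379| = 3.
DWL = ½ · t · |ΔQ| = ½ · 4.5 · 3 = $6.75.

Deadweight loss = $6.75 hundred.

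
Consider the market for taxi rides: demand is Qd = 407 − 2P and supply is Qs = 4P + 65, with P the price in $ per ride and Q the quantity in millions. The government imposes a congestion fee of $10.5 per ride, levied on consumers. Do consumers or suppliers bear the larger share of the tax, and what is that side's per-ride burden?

Consumers bear the larger share: $7 per ride.

Without the tax, 407 − 2P = 4P + 65 gives 6P = 342, so P* = $57 and Q* = 293.
With the tax collected from consumers, demand (in seller-price terms) shifts: Qd = 407 − 2(P + 10.5).
New equilibrium: consumers pay $64, suppliers receive $53.5, Q = 279. (Wedge: Pb − Ps = 10.5.)
Per-ride burden: consumers $7, suppliers $3.5.
Consumers take the larger share because demand is less price-elastic here (demand slope 2 vs supply slope 4).
The less price-elastic side of the market bears the larger share of a per-unit tax.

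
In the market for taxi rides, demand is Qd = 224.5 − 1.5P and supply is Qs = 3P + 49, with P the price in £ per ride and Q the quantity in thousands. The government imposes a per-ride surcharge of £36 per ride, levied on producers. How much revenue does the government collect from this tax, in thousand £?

Tax revenue = £4680 thousand.

Before the tax: set 224.5 − 1.5P = 3P + 49 → P* = £39, Q* = 166.
With the tax collected from producers, supply shifts: Qs = 3(P − 36) + 49.
Solving gives Q = 130 with buyers paying £63 and producers receiving £27 (the £36 wedge).
Revenue = t · Q = 36 · 130 = £4680.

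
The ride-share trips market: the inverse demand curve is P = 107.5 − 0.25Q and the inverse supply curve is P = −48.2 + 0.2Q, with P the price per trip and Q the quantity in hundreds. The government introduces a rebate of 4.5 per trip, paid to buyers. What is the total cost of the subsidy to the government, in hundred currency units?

Government outlay = 1602 hundred.

Inverting to Q(P) form: Qd = 430 − 4P; Qs = 5P + 241.
Before the subsidy: set 430 − 4P = 5P + 241 → P* = 21, Q* = 346.
With a per-unit subsidy paid to buyers, each effectively pays P − 4.5, so demand becomes Qd = 430 − 4(P − 4.5).
New equilibrium: buyers pay 18.5, suppliers receive 23, Q = 356. (Wedge: Pb − Ps = −4.5.)
Outlay = t · Q = 4.5 · 356 = 1602.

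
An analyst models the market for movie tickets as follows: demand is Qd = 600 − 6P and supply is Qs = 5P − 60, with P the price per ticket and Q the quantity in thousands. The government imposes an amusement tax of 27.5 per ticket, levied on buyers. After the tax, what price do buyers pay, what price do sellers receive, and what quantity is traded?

Buyers pay 72.5; sellers receive 45; quantity = 165.

Before the tax: set 600 − 6P = 5P − 60 → P* = 60, Q* = 240.
With the tax collected from buyers, demand (in seller-price terms) shifts: Qd = 600 − 6(P + 27.5).
Solving gives Q = 165 with buyers paying 72.5 and sellers receiving 45 (the 27.5 wedge).
The less price-elastic side of the market bears the larger share of a per-unit tax.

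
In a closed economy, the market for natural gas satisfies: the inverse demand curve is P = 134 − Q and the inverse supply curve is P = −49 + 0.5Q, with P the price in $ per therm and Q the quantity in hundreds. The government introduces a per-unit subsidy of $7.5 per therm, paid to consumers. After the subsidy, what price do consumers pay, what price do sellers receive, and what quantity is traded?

Consumers pay $7; sellers receive $14.5; quantity = 127.

Inverting to Q(P) form: Qd = 134 − P; Qs = 2P + 98.
Before the subsidy: set 134 − P = 2P + 98 → P* = $12, Q* = 122.
With a per-unit subsidy paid to consumers, each effectively pays P − 7.5, so demand becomes Qd = 134 − (P − 7.5).
New equilibrium: consumers pay $7, sellers receive $14.5, Q = 127. (Wedge: Pb − Ps = −7.5.)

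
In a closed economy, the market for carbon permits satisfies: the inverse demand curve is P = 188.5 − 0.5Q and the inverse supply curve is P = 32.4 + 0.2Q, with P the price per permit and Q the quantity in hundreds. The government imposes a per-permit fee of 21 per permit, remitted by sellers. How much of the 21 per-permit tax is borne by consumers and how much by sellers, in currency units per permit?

Rewrite in direct form: Qd = 377 − 2P and Qs = 5P − 162.
Before the tax: set 377 − 2P = 5P − 162 → P* = 77, Q* = 223.
With the tax collected from sellers, supply shifts: Qs = 5(P − 21) − 162.
Solving gives Q = 193 with consumers paying 92 and sellers receiving 71 (the 21 wedge).
Burden on consumers: 15; on sellers: 6. (They sum to 21.)

Consumers bear 15 per permit; sellers bear 6 per permit.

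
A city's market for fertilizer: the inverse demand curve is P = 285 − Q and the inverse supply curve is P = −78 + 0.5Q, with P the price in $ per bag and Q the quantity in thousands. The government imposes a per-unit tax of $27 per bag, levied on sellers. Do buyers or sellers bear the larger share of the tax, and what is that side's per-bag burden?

Inverting to Q(P) form: Qd = 285 − P; Qs = 2P + 156.
Without the tax, 285 − P = 2P + 156 gives 3P = 129, so P* = $43 and Q* = 242.
With the tax collected from sellers, supply shifts: Qs = 2(P − 27) + 156.
New equilibrium: buyers pay $61, sellers receive $34, Q = 224. (Wedge: Pb − Ps = 27.)
Per-bag burden: buyers $18, sellers $9.
Buyers take the larger share because demand is less price-elastic here (demand slope 1 vs supply slope 2).
The less price-elastic side of the market bears the larger share of a per-unit tax.

Buyers bear the larger share: $18 per bag.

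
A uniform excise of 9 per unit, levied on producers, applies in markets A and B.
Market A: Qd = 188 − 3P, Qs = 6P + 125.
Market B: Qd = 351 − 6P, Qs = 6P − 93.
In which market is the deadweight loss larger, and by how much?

Market A: pre-tax P* = 7, Q* = 167; post-tax Q = 149; deadweight loss = 81.
Market B: pre-tax P* = 37, Q* = 129; post-tax Q = 102; deadweight loss = 121.5.
Difference: 81 vs 121.5 → market B is larger by 40.5.

Market B, by 40.5.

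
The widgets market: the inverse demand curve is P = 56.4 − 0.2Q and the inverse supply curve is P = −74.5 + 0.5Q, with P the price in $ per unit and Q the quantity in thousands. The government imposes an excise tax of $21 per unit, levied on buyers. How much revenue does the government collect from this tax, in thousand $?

Tax revenue = $3297 thousand.

Rewrite in direct form: Qd = 282 − 5P and Qs = 2P + 149.
Before the tax: set 282 − 5P = 2P + 149 → P* = $19, Q* = 187.
With the tax collected from buyers, demand (in seller-price terms) shifts: Qd = 282 − 5(P + 21).
Solving gives Q = 157 with buyers paying $25 and producers receiving $4 (the $21 wedge).
Revenue = t · Q = 21 · 157 = $3297.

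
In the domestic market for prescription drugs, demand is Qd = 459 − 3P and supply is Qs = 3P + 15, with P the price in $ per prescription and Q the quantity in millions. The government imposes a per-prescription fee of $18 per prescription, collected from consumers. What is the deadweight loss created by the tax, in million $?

Without the tax, 459 − 3P = 3P + 15 gives 6P = 444, so P* = $74 and Q* = 237.
With the tax collected from consumers, demand (in seller-price terms) shifts: Qd = 459 − 3(P + 18).
Solving gives Q = 210 with consumers paying $83 and sellers receiving $65 (the $18 wedge).
Quantity falls by |ΔQ| = |237 − 210| = 27.
DWL = ½ · t · |ΔQ| = ½ · 18 · 27 = $243.

Deadweight loss = $243 million.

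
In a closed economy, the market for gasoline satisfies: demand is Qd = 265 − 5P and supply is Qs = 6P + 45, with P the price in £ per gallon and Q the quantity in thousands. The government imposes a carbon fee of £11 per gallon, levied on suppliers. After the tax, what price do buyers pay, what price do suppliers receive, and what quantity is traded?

Buyers pay £26; suppliers receive £15; quantity = 135.

Without the tax, 265 − 5P = 6P + 45 gives 11P = 220, so P* = £20 and Q* = 165.
With the tax collected from suppliers, supply shifts: Qs = 6(P − 11) + 45.
New equilibrium: buyers pay £26, suppliers receive £15, Q = 135. (Wedge: Pb − Ps = 11.)
The less price-elastic side of the market bears the larger share of a per-unit tax.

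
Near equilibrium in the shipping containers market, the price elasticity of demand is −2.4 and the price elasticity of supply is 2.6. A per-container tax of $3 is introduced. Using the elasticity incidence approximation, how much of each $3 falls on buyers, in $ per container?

Buyers bear ≈ $1.56 per container.

Incidence ratio: buyers' share ≈ εs / (εs + |εd|) = 2.6 / (2.6 + 2.4) = 0.52.
So buyers bear ≈ 0.52 × $3 = $1.56; suppliers bear $1.44.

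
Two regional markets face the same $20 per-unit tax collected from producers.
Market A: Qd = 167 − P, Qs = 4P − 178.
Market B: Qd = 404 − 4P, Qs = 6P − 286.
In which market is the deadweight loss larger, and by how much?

Market A: pre-tax P* = $69, Q* = 98; post-tax Q = 82; deadweight loss = $160.
Market B: pre-tax P* = $69, Q* = 128; post-tax Q = 80; deadweight loss = $480.
Difference: $160 vs $480 → market B is larger by $320.

Market B, by $320.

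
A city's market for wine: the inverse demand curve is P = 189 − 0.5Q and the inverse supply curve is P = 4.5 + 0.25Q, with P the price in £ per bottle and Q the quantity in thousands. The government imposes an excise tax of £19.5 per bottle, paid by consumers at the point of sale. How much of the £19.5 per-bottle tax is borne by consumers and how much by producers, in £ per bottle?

Inverting to Q(P) form: Qd = 378 − 2P; Qs = 4P − 18.
Without the tax, 378 − 2P = 4P − 18 gives 6P = 396, so P* = £66 and Q* = 246.
With the tax collected from consumers, demand (in seller-price terms) shifts: Qd = 378 − 2(P + 19.5).
New equilibrium: consumers pay £79, producers receive £59.5, Q = 220. (Wedge: Pb − Ps = 19.5.)
Burden on consumers: £13; on producers: £6.5. (They sum to £19.5.)
The less price-elastic side of the market bears the larger share of a per-unit tax.

Consumers bear £13 per bottle; producers bear £6.5 per bottle.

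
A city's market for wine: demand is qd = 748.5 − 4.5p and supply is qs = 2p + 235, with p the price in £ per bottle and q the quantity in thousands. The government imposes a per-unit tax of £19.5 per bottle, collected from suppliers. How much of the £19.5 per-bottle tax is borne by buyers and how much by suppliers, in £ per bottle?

Before the tax: set 748.5 − 4.5p = 2p + 235 → p* = £79, q* = 393.
With the tax collected from suppliers, supply shifts: qs = 2(p − 19.5) + 235.
New equilibrium: buyers pay £85, suppliers receive £65.5, q = 366. (Wedge: pb − ps = 19.5.)
Burden on buyers: £6; on suppliers: £13.5. (They sum to £19.5.)

Buyers bear £6 per bottle; suppliers bear £13.5 per bottle.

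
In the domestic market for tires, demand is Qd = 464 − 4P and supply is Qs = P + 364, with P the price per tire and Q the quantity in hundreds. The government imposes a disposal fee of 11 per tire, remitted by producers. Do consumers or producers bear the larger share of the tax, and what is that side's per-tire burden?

Producers bear the larger share: 8.8 per tire.

Without the tax, 464 − 4P = P + 364 gives 5P = 100, so P* = 20 and Q* = 384.
With the tax collected from producers, supply shifts: Qs = (P − 11) + 364.
New equilibrium: consumers pay 22.2, producers receive 11.2, Q = 375.2. (Wedge: Pb − Ps = 11.)
Per-tire burden: consumers 2.2, producers 8.8.
Producers take the larger share because supply is less price-elastic here (demand slope 4 vs supply slope 1).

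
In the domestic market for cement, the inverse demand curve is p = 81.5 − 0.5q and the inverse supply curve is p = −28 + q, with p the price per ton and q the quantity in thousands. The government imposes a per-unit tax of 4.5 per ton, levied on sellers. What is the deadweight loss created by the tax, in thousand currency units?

Inverting to q(p) form: qd = 163 − 2p; qs = p + 28.
Before the tax: set 163 − 2p = p + 28 → p* = 45, q* = 73.
With the tax collected from sellers, supply shifts: qs = (p − 4.5) + 28.
Solving gives q = 70 with buyers paying 46.5 and sellers receiving 42 (the 4.5 wedge).
Quantity falls by |ΔQ| = |73 − 70| = 3.
DWL = ½ · t · |ΔQ| = ½ · 4.5 · 3 = 6.75.

Deadweight loss = 6.75 thousand.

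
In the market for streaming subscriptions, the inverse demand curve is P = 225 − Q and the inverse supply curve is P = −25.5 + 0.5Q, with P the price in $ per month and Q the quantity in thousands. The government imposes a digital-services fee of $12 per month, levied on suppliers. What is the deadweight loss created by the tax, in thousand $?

Deadweight loss = $48 thousand.

Rewrite in direct form: Qd = 225 − P and Qs = 2P + 51.
Without the tax, 225 − P = 2P + 51 gives 3P = 174, so P* = $58 and Q* = 167.
With the tax collected from suppliers, supply shifts: Qs = 2(P − 12) + 51.
New equilibrium: buyers pay $66, suppliers receive $54, Q = 159. (Wedge: Pb − Ps = 12.)
Quantity falls by |ΔQ| = |167 − 159| = 8.
DWL = ½ · t · |ΔQ| = ½ · 12 · 8 = $48.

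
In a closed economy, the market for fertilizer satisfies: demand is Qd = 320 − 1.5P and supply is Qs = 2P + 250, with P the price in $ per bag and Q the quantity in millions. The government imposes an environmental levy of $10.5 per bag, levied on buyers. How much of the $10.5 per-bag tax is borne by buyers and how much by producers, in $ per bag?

Before the tax: set 320 − 1.5P = 2P + 250 → P* = $20, Q* = 290.
With the tax collected from buyers, demand (in seller-price terms) shifts: Qd = 320 − 1.5(P + 10.5).
Solving gives Q = 281 with buyers paying $26 and producers receiving $15.5 (the $10.5 wedge).
Burden on buyers: $6; on producers: $4.5. (They sum to $10.5.)

Buyers bear $6 per bag; producers bear $4.5 per bag.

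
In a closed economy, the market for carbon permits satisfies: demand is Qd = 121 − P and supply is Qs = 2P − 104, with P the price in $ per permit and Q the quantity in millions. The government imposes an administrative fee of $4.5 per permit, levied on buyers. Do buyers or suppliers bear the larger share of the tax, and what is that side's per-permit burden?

Buyers bear the larger share: $3 per permit.

Before the tax: set 121 − P = 2P − 104 → P* = $75, Q* = 46.
With the tax collected from buyers, demand (in seller-price terms) shifts: Qd = 121 − (P + 4.5).
Solving gives Q = 43 with buyers paying $78 and suppliers receiving $73.5 (the $4.5 wedge).
Per-permit burden: buyers $3, suppliers $1.5.
Buyers take the larger share because demand is less price-elastic here (demand slope 1 vs supply slope 2).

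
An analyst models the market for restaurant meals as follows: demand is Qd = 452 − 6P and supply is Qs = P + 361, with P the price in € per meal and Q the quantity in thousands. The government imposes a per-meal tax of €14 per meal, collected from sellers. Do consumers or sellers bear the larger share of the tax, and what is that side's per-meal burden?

Without the tax, 452 − 6P = P + 361 gives 7P = 91, so P* = €13 and Q* = 374.
With the tax collected from sellers, supply shifts: Qs = (P − 14) + 361.
New equilibrium: consumers pay €15, sellers receive €1, Q = 362. (Wedge: Pb − Ps = 14.)
Per-meal burden: consumers €2, sellers €12.
Sellers take the larger share because supply is less price-elastic here (demand slope 6 vs supply slope 1).

Sellers bear the larger share: €12 per meal.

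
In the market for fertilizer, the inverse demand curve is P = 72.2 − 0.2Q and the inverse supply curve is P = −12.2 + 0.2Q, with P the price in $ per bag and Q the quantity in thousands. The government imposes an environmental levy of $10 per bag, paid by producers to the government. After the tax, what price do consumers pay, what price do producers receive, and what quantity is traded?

Inverting to Q(P) form: Qd = 361 − 5P; Qs = 5P + 61.
Before the tax: set 361 − 5P = 5P + 61 → P* = $30, Q* = 211.
With the tax collected from producers, supply shifts: Qs = 5(P − 10) + 61.
Solving gives Q = 186 with consumers paying $35 and producers receiving $25 (the $10 wedge).
The less price-elastic side of the market bears the larger share of a per-unit tax.

Consumers pay $35; producers receive $25; quantity = 186.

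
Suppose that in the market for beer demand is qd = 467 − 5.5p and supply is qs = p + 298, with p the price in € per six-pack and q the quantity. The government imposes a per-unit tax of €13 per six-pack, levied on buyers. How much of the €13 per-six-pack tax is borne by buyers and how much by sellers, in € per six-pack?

Without the tax, 467 − 5.5p = p + 298 gives 6.5p = 169, so p* = €26 and q* = 324.
With the tax collected from buyers, demand (in seller-price terms) shifts: qd = 467 − 5.5(p + 13).
New equilibrium: buyers pay €28, sellers receive €15, q = 313. (Wedge: pb − ps = 13.)
Burden on buyers: €2; on sellers: €11. (They sum to €13.)
The less price-elastic side of the market bears the larger share of a per-unit tax.

Buyers bear €2 per six-pack; sellers bear €11 per six-pack.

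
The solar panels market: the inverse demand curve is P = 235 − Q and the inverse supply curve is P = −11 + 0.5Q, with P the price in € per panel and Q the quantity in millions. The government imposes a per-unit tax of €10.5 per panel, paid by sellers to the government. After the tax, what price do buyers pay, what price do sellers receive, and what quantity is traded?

Inverting to Q(P) form: Qd = 235 − P; Qs = 2P + 22.
Before the tax: set 235 − P = 2P + 22 → P* = €71, Q* = 164.
With the tax collected from sellers, supply shifts: Qs = 2(P − 10.5) + 22.
Solving gives Q = 157 with buyers paying €78 and sellers receiving €67.5 (the €10.5 wedge).
The less price-elastic side of the market bears the larger share of a per-unit tax.

Buyers pay €78; sellers receive €67.5; quantity = 157.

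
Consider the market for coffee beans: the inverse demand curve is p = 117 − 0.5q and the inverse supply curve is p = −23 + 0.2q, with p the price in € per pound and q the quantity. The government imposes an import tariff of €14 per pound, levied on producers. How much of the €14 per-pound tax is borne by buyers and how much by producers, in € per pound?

Inverting to q(p) form: qd = 234 − 2p; qs = 5p + 115.
Without the tax, 234 − 2p = 5p + 115 gives 7p = 119, so p* = €17 and q* = 200.
With the tax collected from producers, supply shifts: qs = 5(p − 14) + 115.
New equilibrium: buyers pay €27, producers receive €13, q = 180. (Wedge: pb − ps = 14.)
Burden on buyers: €10; on producers: €4. (They sum to €14.)
The less price-elastic side of the market bears the larger share of a per-unit tax.

Buyers bear €10 per pound; producers bear €4 per pound.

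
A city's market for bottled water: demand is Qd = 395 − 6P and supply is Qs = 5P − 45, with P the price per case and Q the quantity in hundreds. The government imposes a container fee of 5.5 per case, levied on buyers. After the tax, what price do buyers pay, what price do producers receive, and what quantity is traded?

Buyers pay 42.5; producers receive 37; quantity = 140.

Without the tax, 395 − 6P = 5P − 45 gives 11P = 440, so P* = 40 and Q* = 155.
With the tax collected from buyers, demand (in seller-price terms) shifts: Qd = 395 − 6(P + 5.5).
New equilibrium: buyers pay 42.5, producers receive 37, Q = 140. (Wedge: Pb − Ps = 5.5.)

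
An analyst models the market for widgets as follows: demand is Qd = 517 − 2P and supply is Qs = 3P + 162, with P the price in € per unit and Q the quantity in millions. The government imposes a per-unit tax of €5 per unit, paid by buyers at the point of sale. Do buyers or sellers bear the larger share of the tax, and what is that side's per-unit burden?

Without the tax, 517 − 2P = 3P + 162 gives 5P = 355, so P* = €71 and Q* = 375.
With the tax collected from buyers, demand (in seller-price terms) shifts: Qd = 517 − 2(P + 5).
Solving gives Q = 369 with buyers paying €74 and sellers receiving €69 (the €5 wedge).
Per-unit burden: buyers €3, sellers €2.
Buyers take the larger share because demand is less price-elastic here (demand slope 2 vs supply slope 3).
The less price-elastic side of the market bears the larger share of a per-unit tax.

Buyers bear the larger share: €3 per unit.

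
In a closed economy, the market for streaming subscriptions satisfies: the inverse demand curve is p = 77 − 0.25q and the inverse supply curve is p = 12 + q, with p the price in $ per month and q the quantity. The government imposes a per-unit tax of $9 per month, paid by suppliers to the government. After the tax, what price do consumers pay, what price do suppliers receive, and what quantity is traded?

Rewrite in direct form: qd = 308 − 4p and qs = p − 12.
Without the tax, 308 − 4p = p − 12 gives 5p = 320, so p* = $64 and q* = 52.
With the tax collected from suppliers, supply shifts: qs = (p − 9) − 12.
Solving gives q = 44.8 with consumers paying $65.8 and suppliers receiving $56.8 (the $9 wedge).
The less price-elastic side of the market bears the larger share of a per-unit tax.

Consumers pay $65.8; suppliers receive $56.8; quantity = 44.8.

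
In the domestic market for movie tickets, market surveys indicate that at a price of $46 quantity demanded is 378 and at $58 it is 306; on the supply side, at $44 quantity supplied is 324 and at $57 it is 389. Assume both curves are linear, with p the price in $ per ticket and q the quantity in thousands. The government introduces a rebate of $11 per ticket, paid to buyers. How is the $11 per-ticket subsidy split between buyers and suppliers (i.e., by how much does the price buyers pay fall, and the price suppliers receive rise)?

Demand slope: (306 − 378)/(58 − 46) = -6, so qd = 654 − 6p.
Supply slope: (389 − 324)/(57 − 44) = 5, so qs = 5p + 104.
Before the subsidy: set 654 − 6p = 5p + 104 → p* = $50, q* = 354.
With a per-unit subsidy paid to buyers, each effectively pays p − 11, so demand becomes qd = 654 − 6(p − 11).
Solving gives q = 384 with buyers paying $45 and suppliers receiving $56 (the $11 wedge).
Gain to buyers: $5; to suppliers: $6. (They sum to $11.)

Buyers gain $5 per ticket; suppliers gain $6 per ticket.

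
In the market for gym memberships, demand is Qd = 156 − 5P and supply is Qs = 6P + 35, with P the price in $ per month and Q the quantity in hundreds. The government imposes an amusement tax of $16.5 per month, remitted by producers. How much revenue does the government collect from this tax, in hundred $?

Tax revenue = $924 hundred.

Without the tax, 156 − 5P = 6P + 35 gives 11P = 121, so P* = $11 and Q* = 101.
With the tax collected from producers, supply shifts: Qs = 6(P − 16.5) + 35.
New equilibrium: buyers pay $20, producers receive $3.5, Q = 56. (Wedge: Pb − Ps = 16.5.)
Revenue = t · Q = 16.5 · 56 = $924.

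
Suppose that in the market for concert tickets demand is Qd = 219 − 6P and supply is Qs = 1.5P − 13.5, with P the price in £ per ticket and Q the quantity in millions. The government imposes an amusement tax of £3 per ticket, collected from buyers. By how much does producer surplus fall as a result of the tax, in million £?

Producer surplus falls by £74.88 million.

Without the tax, 219 − 6P = 1.5P − 13.5 gives 7.5P = 232.5, so P* = £31 and Q* = 33.
With the tax collected from buyers, demand (in seller-price terms) shifts: Qd = 219 − 6(P + 3).
New equilibrium: buyers pay £31.6, suppliers receive £28.6, Q = 29.4. (Wedge: Pb − Ps = 3.)
ΔPS is the trapezoid between Q = 29.4 and Q = 33 of height £2.4: ½ · (33 + 29.4) · 2.4 = £74.88.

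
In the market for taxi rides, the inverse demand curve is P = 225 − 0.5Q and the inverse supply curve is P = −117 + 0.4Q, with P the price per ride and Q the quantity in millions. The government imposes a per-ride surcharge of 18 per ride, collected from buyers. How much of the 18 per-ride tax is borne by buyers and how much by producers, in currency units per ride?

Buyers bear 10 per ride; producers bear 8 per ride.

Inverting to Q(P) form: Qd = 450 − 2P; Qs = 2.5P + 292.5.
Before the tax: set 450 − 2P = 2.5P + 292.5 → P* = 35, Q* = 380.
With the tax collected from buyers, demand (in seller-price terms) shifts: Qd = 450 − 2(P + 18).
New equilibrium: buyers pay 45, producers receive 27, Q = 360. (Wedge: Pb − Ps = 18.)
Burden on buyers: 10; on producers: 8. (They sum to 18.)
The less price-elastic side of the market bears the larger share of a per-unit tax.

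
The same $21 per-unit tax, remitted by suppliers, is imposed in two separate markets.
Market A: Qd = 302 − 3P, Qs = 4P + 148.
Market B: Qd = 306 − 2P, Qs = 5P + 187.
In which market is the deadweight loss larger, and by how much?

Market A: pre-tax P* = $22, Q* = 236; post-tax Q = 200; deadweight loss = $378.
Market B: pre-tax P* = $17, Q* = 272; post-tax Q = 242; deadweight loss = $315.
Difference: $378 vs $315 → market A is larger by $63.

Market A, by $63.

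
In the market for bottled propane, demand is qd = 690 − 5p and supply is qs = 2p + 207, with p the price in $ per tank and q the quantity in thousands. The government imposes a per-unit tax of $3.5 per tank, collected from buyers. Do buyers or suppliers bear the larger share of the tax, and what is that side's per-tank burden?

Without the tax, 690 − 5p = 2p + 207 gives 7p = 483, so p* = $69 and q* = 345.
With the tax collected from buyers, demand (in seller-price terms) shifts: qd = 690 − 5(p + 3.5).
Solving gives q = 340 with buyers paying $70 and suppliers receiving $66.5 (the $3.5 wedge).
Per-tank burden: buyers $1, suppliers $2.5.
Suppliers take the larger share because supply is less price-elastic here (demand slope 5 vs supply slope 2).

Suppliers bear the larger share: $2.5 per tank.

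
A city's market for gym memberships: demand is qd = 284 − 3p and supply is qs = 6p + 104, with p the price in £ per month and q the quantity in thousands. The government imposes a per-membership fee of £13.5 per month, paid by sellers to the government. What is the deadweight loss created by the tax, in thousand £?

Before the tax: set 284 − 3p = 6p + 104 → p* = £20, q* = 224.
With the tax collected from sellers, supply shifts: qs = 6(p − 13.5) + 104.
Solving gives q = 197 with buyers paying £29 and sellers receiving £15.5 (the £13.5 wedge).
Quantity falls by |ΔQ| = |224 − 197| = 27.
DWL = ½ · t · |ΔQ| = ½ · 13.5 · 27 = £182.25.

Deadweight loss = £182.25 thousand.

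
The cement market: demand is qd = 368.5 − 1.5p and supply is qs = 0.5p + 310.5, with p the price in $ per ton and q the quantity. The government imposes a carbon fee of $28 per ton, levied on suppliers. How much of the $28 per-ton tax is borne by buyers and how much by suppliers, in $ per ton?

Buyers bear $7 per ton; suppliers bear $21 per ton.

Without the tax, 368.5 − 1.5p = 0.5p + 310.5 gives 2p = 58, so p* = $29 and q* = 325.
With the tax collected from suppliers, supply shifts: qs = 0.5(p − 28) + 310.5.
Solving gives q = 314.5 with buyers paying $36 and suppliers receiving $8 (the $28 wedge).
Burden on buyers: $7; on suppliers: $21. (They sum to $28.)
The less price-elastic side of the market bears the larger share of a per-unit tax.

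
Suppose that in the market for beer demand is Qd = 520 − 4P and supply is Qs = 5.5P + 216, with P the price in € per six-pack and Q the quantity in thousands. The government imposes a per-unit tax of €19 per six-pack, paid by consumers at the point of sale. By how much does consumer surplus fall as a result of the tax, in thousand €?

Without the tax, 520 − 4P = 5.5P + 216 gives 9.5P = 304, so P* = €32 and Q* = 392.
With the tax collected from consumers, demand (in seller-price terms) shifts: Qd = 520 − 4(P + 19).
Solving gives Q = 348 with consumers paying €43 and sellers receiving €24 (the €19 wedge).
ΔCS is the trapezoid between Q = 348 and Q = 392 of height €11: ½ · (392 + 348) · 11 = €4070.

Consumer surplus falls by €4070 thousand.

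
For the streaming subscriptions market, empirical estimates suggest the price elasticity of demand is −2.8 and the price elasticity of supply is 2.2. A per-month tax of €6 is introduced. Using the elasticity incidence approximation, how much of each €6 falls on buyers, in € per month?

Incidence ratio: buyers' share ≈ εs / (εs + |εd|) = 2.2 / (2.2 + 2.8) = 0.44.
So buyers bear ≈ 0.44 × €6 = €2.64; suppliers bear €3.36.

Buyers bear ≈ €2.64 per month.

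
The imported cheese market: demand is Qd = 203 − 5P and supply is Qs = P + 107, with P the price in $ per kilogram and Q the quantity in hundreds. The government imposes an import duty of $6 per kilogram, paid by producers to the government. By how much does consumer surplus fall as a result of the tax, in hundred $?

Before the tax: set 203 − 5P = P + 107 → P* = $16, Q* = 123.
With the tax collected from producers, supply shifts: Qs = (P − 6) + 107.
Solving gives Q = 118 with consumers paying $17 and producers receiving $11 (the $6 wedge).
ΔCS is the trapezoid between Q = 118 and Q = 123 of height $1: ½ · (123 + 118) · 1 = $120.5.

Consumer surplus falls by $120.5 hundred.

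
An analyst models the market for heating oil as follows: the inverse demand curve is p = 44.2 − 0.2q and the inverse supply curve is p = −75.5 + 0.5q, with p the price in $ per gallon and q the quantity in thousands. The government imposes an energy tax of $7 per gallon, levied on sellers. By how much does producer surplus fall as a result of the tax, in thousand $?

Inverting to q(p) form: qd = 221 − 5p; qs = 2p + 151.
Without the tax, 221 − 5p = 2p + 151 gives 7p = 70, so p* = $10 and q* = 171.
With the tax collected from sellers, supply shifts: qs = 2(p − 7) + 151.
Solving gives q = 161 with buyers paying $12 and sellers receiving $5 (the $7 wedge).
ΔPS is the trapezoid between Q = 161 and Q = 171 of height $5: ½ · (171 + 161) · 5 = $830.

Producer surplus falls by $830 thousand.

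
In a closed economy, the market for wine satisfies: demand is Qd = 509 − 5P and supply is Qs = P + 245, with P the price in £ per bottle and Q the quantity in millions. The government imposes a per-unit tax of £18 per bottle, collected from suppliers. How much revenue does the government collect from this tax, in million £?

Before the tax: set 509 − 5P = P + 245 → P* = £44, Q* = 289.
With the tax collected from suppliers, supply shifts: Qs = (P − 18) + 245.
New equilibrium: buyers pay £47, suppliers receive £29, Q = 274. (Wedge: Pb − Ps = 18.)
Revenue = t · Q = 18 · 274 = £4932.

Tax revenue = £4932 million.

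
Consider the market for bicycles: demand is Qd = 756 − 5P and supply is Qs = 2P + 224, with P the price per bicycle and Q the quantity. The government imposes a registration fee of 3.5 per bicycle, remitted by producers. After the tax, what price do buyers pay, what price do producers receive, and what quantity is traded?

Buyers pay 77; producers receive 73.5; quantity = 371.

Without the tax, 756 − 5P = 2P + 224 gives 7P = 532, so P* = 76 and Q* = 376.
With the tax collected from producers, supply shifts: Qs = 2(P − 3.5) + 224.
New equilibrium: buyers pay 77, producers receive 73.5, Q = 371. (Wedge: Pb − Ps = 3.5.)
The less price-elastic side of the market bears the larger share of a per-unit tax.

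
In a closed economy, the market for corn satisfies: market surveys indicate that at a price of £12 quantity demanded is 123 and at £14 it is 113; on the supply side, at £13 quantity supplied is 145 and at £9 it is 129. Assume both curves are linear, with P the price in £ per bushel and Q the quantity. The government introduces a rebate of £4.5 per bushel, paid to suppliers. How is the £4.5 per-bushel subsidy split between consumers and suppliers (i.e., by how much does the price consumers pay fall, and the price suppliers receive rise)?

Consumers gain £2 per bushel; suppliers gain £2.5 per bushel.

Demand slope: (113 − 123)/(14 − 12) = -5, so Qd = 183 − 5P.
Supply slope: (129 − 145)/(9 − 13) = 4, so Qs = 4P + 93.
Without the subsidy, 183 − 5P = 4P + 93 gives 9P = 90, so P* = £10 and Q* = 133.
With a per-unit subsidy paid to suppliers, each receives P + 4.5 per unit sold, so supply becomes Qs = 4(P + 4.5) + 93.
Solving gives Q = 143 with consumers paying £8 and suppliers receiving £12.5 (the £4.5 wedge).
Gain to consumers: £2; to suppliers: £2.5. (They sum to £4.5.)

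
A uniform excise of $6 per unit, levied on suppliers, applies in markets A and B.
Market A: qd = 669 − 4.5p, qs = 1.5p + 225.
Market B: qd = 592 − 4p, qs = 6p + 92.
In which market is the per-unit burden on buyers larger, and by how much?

Market A: pre-tax p* = $74, q* = 336; post-tax q = 329.25; per-unit burden on buyers = $1.5.
Market B: pre-tax p* = $50, q* = 392; post-tax q = 377.6; per-unit burden on buyers = $3.6.
Difference: $1.5 vs $3.6 → market B is larger by $2.1.

Market B, by $2.1.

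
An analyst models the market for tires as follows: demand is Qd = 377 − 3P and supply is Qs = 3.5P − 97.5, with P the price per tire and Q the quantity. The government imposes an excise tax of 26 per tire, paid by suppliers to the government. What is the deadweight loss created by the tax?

Without the tax, 377 − 3P = 3.5P − 97.5 gives 6.5P = 474.5, so P* = 73 and Q* = 158.
With the tax collected from suppliers, supply shifts: Qs = 3.5(P − 26) − 97.5.
New equilibrium: buyers pay 87, suppliers receive 61, Q = 116. (Wedge: Pb − Ps = 26.)
Quantity falls by |ΔQ| = |158 − 116| = 42.
DWL = ½ · t · |ΔQ| = ½ · 26 · 42 = 546.

Deadweight loss = 546.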